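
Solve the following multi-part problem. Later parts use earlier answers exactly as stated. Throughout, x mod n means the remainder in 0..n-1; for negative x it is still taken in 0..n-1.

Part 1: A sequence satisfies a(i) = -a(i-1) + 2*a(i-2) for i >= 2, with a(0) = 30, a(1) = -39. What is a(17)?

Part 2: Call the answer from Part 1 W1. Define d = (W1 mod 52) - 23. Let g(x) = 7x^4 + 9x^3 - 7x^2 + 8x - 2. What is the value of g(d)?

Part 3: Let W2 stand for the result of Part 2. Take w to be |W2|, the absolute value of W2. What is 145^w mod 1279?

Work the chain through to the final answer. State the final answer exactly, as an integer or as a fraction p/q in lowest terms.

461

Part 1: a(2) = -1*(-39) + 2*(30) = 99; iterating: a(2)=99, a(3)=-177, a(4)=375, a(5)=-729, a(6)=1479, a(7)=-2937, a(8)=5895, a(9)=-11769, a(10)=23559, a(11)=-47097, a(12)=94215, a(13)=-188409, a(14)=376839, a(15)=-753657, a(16)=1507335, a(17)=-3014649; answer -3014649
Part 2: W1 = -3014649; d = 28; 7*(28)^4 + 9*(28)^3 - 7*(28)^2 + 8*(28)^1 - 2 = (4302592) + (197568) + (-5488) + (224) + (-2) = 4494894; answer 4494894
Part 3: W2 = 4494894; w = 4494894; squarings mod 1279: 145^1=145, 145^2=561, 145^4=87, 145^8=1174, 145^16=793, 145^32=860, 145^64=338, 145^128=413, 145^256=462, 145^512=1130, 145^1024=458, 145^2048=8, 145^4096=64, 145^8192=259, 145^16384=573, 145^32768=905, 145^65536=465, 145^131072=74, 145^262144=360, 145^524288=421, 145^1048576=739, 145^2097152=1267, 145^4194304=144; 145^4494894 = 145^2 * 145^4 * 145^8 * 145^32 * 145^512 * 145^1024 * 145^4096 * 145^32768 * 145^262144 * 145^4194304 = 461 (mod 1279); answer 461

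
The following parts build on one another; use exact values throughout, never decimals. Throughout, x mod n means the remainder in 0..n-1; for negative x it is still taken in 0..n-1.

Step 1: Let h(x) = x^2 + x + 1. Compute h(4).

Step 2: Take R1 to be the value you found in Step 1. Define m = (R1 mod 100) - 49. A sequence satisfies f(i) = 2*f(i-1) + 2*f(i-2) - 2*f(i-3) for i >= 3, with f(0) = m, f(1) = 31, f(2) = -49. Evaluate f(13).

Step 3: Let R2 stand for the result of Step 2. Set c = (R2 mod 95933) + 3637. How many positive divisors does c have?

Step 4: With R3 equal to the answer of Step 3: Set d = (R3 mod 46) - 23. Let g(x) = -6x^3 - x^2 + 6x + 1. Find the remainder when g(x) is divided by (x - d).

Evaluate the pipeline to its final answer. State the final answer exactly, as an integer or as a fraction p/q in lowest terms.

0

Step 1: 1*(4)^2 + 1*(4)^1 + 1 = (16) + (4) + (1) = 21; answer 21
Step 2: R1 = 21; m = -28; f(3) = 2*(-49) + 2*(31) - 2*(-28) = 20; iterating: f(3)=20, f(4)=-120, f(5)=-102, f(6)=-484, f(7)=-932, f(8)=-2628, f(9)=-6152, f(10)=-15696, f(11)=-38440, f(12)=-95968, f(13)=-237424; answer -237424
Step 3: R2 = -237424; c = 54012; 54012 = 2^2 * 3 * 7 * 643; number of divisors = (2+1) * (1+1) * (1+1) * (1+1) = 24; answer 24
Step 4: R3 = 24; d = 1; remainder = value at the root: -6*(1)^3 - 1*(1)^2 + 6*(1)^1 + 1 = (-6) + (-1) + (6) + (1) = 0; answer 0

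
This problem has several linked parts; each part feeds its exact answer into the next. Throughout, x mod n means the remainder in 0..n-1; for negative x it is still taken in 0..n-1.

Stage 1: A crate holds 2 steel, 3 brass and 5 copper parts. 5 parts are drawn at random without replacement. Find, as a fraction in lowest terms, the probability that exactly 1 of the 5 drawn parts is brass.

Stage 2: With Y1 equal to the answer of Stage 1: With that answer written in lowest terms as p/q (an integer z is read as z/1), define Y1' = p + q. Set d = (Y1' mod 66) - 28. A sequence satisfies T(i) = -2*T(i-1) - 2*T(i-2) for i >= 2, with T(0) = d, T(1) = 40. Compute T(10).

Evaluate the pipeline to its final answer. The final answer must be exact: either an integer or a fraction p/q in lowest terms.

-928

Stage 1: total draws C(10,5) = 252; favorable C(3,1)*C(7,4) = 105; P = 5/12; answer 5/12
Stage 2: Y1 = 5/12; threaded value p + q = 17; d = -11; T(2) = -2*(40) - 2*(-11) = -58; iterating: T(2)=-58, T(3)=36, T(4)=44, T(5)=-160, T(6)=232, T(7)=-144, T(8)=-176, T(9)=640, T(10)=-928; answer -928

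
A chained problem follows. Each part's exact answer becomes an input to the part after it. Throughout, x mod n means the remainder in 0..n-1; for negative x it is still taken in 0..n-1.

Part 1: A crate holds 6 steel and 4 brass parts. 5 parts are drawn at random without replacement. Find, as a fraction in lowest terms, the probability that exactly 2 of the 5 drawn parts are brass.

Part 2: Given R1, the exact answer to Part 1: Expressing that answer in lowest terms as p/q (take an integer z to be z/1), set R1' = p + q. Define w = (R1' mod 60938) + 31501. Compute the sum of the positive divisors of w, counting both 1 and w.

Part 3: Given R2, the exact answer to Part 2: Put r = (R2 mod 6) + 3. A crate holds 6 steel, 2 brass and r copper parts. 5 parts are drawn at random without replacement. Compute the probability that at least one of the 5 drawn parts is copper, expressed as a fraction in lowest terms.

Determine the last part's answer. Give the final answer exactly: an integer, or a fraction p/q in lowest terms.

Part 1: total draws C(10,5) = 252; favorable C(4,2)*C(6,3) = 120; P = 10/21; answer 10/21
Part 2: R1 = 10/21; threaded value p + q = 31; w = 31532; 31532 = 2^2 * 7883; sigma = (1 + 2 + 4) * (1 + 7883) = 7 * 7884 = 55188; answer 55188
Part 3: R2 = 55188; r = 3; total draws C(11,5) = 462; complement C(8,5) = 56; favorable 462 - 56 = 406; P = 29/33; answer 29/33

29/33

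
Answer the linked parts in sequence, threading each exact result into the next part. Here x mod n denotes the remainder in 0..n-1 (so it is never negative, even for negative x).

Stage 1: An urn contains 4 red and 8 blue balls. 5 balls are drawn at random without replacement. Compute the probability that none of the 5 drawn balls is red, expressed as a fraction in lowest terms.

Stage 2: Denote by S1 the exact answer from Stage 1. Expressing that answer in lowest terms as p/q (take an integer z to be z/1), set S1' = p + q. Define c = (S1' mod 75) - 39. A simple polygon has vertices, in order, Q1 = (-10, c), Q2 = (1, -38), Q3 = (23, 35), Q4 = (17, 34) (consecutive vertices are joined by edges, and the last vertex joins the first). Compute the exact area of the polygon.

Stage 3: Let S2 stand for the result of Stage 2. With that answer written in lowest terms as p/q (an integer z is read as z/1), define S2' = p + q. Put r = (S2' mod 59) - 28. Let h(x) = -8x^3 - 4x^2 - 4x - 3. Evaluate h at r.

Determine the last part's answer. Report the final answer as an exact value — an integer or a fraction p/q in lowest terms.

5541

Stage 1: total draws C(12,5) = 792; favorable C(8,5) = 56; P = 7/99; answer 7/99
Stage 2: S1 = 7/99; threaded value p + q = 106; c = -8; cross terms: (-10*-38 - 1*-8)=388, (1*35 - 23*-38)=909, (23*34 - 17*35)=187, (17*-8 - -10*34)=204; twice the area = |1688| = 1688; area = 844; answer 844
Stage 3: S2 = 844; threaded value p + q = 845; r = -9; -8*(-9)^3 - 4*(-9)^2 - 4*(-9)^1 - 3 = (5832) + (-324) + (36) + (-3) = 5541; answer 5541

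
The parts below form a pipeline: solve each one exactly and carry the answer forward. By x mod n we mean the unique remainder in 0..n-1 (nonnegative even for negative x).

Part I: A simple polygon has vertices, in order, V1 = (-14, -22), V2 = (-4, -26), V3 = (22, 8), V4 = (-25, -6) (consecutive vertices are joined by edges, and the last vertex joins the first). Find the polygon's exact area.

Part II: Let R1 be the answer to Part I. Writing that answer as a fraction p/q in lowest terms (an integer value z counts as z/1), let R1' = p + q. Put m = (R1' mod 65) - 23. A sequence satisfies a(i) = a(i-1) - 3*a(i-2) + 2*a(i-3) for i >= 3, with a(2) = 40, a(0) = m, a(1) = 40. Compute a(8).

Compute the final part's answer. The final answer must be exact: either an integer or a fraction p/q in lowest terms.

-1180

Part I: cross terms: (-14*-26 - -4*-22)=276, (-4*8 - 22*-26)=540, (22*-6 - -25*8)=68, (-25*-22 - -14*-6)=466; twice the area = |1350| = 1350; area = 675; answer 675
Part II: R1 = 675; threaded value p + q = 676; m = 3; a(3) = 1*(40) - 3*(40) + 2*(3) = -74; iterating: a(3)=-74, a(4)=-114, a(5)=188, a(6)=382, a(7)=-410, a(8)=-1180; answer -1180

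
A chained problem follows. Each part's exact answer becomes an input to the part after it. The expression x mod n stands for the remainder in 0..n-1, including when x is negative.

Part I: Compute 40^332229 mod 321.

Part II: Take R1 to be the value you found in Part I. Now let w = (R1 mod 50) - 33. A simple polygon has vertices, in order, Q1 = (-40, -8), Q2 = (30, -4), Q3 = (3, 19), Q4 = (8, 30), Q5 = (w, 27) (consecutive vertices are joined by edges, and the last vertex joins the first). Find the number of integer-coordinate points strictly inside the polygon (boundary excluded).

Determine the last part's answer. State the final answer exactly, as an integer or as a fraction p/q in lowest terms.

1674

Part I: squarings mod 321: 40^1=40, 40^2=316, 40^4=25, 40^8=304, 40^16=289, 40^32=61, 40^64=190, 40^128=148, 40^256=76, 40^512=319, 40^1024=4, 40^2048=16, 40^4096=256, 40^8192=52, 40^16384=136, 40^32768=199, 40^65536=118, 40^131072=121, 40^262144=196; 40^332229 = 40^1 * 40^4 * 40^64 * 40^128 * 40^256 * 40^4096 * 40^65536 * 40^262144 = 253 (mod 321); answer 253
Part II: R1 = 253; w = -30; cross terms: (-40*-4 - 30*-8)=400, (30*19 - 3*-4)=582, (3*30 - 8*19)=-62, (8*27 - -30*30)=1116, (-30*-8 - -40*27)=1320; twice the area = |3356| = 3356; area = 1678; boundary points = 2 + 1 + 1 + 1 + 5 = 10; strictly interior points = area - boundary/2 + 1 = 1674; answer 1674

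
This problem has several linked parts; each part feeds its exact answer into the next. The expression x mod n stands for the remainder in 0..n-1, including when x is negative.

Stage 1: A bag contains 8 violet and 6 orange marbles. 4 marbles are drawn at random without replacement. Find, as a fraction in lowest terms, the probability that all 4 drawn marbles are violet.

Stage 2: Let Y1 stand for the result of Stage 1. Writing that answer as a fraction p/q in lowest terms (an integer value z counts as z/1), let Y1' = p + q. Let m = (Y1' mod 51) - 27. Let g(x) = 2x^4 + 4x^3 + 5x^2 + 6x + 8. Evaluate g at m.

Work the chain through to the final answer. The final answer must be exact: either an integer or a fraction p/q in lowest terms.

987641

Stage 1: total draws C(14,4) = 1001; favorable C(8,4) = 70; P = 10/143; answer 10/143
Stage 2: Y1 = 10/143; threaded value p + q = 153; m = -27; 2*(-27)^4 + 4*(-27)^3 + 5*(-27)^2 + 6*(-27)^1 + 8 = (1062882) + (-78732) + (3645) + (-162) + (8) = 987641; answer 987641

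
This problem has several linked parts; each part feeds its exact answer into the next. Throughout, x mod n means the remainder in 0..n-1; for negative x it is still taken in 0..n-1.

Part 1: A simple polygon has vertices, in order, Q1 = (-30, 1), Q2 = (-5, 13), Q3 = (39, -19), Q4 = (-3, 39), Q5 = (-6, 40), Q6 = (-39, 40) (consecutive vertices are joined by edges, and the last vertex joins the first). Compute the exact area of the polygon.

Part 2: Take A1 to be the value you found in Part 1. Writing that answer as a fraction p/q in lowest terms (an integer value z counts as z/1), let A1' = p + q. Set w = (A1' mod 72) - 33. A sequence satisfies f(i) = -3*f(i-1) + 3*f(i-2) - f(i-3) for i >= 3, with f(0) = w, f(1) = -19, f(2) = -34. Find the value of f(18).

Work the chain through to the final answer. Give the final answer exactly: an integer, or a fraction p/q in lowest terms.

-26066303994

Part 1: cross terms: (-30*13 - -5*1)=-385, (-5*-19 - 39*13)=-412, (39*39 - -3*-19)=1464, (-3*40 - -6*39)=114, (-6*40 - -39*40)=1320, (-39*1 - -30*40)=1161; twice the area = |3262| = 3262; area = 1631; answer 1631
Part 2: A1 = 1631; threaded value p + q = 1632; w = 15; f(3) = -3*(-34) + 3*(-19) - 1*(15) = 30; iterating: f(3)=30, f(4)=-173, f(5)=643, f(6)=-2478, f(7)=9536, f(8)=-36685, f(9)=141141, f(10)=-543014, f(11)=2089150, f(12)=-8037633, f(13)=30923363, f(14)=-118972138, f(15)=457724136, f(16)=-1761012185, f(17)=6775181101, f(18)=-26066303994; answer -26066303994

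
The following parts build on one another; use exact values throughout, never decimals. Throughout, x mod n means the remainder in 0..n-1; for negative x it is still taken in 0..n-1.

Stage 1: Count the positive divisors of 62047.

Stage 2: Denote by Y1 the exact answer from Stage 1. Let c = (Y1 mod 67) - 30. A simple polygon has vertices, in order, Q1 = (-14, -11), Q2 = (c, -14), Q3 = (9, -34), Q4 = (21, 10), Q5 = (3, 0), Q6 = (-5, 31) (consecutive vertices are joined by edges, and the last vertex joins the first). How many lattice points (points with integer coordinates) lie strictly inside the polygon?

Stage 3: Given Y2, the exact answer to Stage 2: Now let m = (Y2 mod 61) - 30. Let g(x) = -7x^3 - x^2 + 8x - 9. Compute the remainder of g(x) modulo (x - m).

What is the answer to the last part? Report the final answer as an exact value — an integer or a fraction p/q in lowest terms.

-154233

Stage 1: 62047 is prime, so its only divisors are 1 and 62047; count = 2; answer 2
Stage 2: Y1 = 2; c = -28; cross terms: (-14*-14 - -28*-11)=-112, (-28*-34 - 9*-14)=1078, (9*10 - 21*-34)=804, (21*0 - 3*10)=-30, (3*31 - -5*0)=93, (-5*-11 - -14*31)=489; twice the area = |2322| = 2322; area = 1161; boundary points = 1 + 1 + 4 + 2 + 1 + 3 = 12; strictly interior points = area - boundary/2 + 1 = 1156; answer 1156
Stage 3: Y2 = 1156; m = 28; remainder = value at the root: -7*(28)^3 - 1*(28)^2 + 8*(28)^1 - 9 = (-153664) + (-784) + (224) + (-9) = -154233; answer -154233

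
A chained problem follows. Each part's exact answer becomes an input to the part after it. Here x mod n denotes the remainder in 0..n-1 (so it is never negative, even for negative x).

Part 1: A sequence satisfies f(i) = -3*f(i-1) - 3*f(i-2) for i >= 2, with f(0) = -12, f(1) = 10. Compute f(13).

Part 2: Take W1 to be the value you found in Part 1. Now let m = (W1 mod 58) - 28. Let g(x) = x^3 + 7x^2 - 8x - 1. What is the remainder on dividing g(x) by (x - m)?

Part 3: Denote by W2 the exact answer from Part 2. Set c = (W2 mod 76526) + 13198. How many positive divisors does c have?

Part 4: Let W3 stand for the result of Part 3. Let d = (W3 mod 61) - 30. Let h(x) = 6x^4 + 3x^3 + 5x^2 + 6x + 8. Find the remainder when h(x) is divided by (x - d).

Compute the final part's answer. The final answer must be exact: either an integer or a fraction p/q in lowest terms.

Part 1: f(2) = -3*(10) - 3*(-12) = 6; iterating: f(2)=6, f(3)=-48, f(4)=126, f(5)=-234, f(6)=324, f(7)=-270, f(8)=-162, f(9)=1296, f(10)=-3402, f(11)=6318, f(12)=-8748, f(13)=7290; answer 7290
Part 2: W1 = 7290; m = 12; remainder = value at the root: 1*(12)^3 + 7*(12)^2 - 8*(12)^1 - 1 = (1728) + (1008) + (-96) + (-1) = 2639; answer 2639
Part 3: W2 = 2639; c = 15837; 15837 = 3 * 5279; number of divisors = (1+1) * (1+1) = 4; answer 4
Part 4: W3 = 4; d = -26; remainder = value at the root: 6*(-26)^4 + 3*(-26)^3 + 5*(-26)^2 + 6*(-26)^1 + 8 = (2741856) + (-52728) + (3380) + (-156) + (8) = 2692360; answer 2692360

2692360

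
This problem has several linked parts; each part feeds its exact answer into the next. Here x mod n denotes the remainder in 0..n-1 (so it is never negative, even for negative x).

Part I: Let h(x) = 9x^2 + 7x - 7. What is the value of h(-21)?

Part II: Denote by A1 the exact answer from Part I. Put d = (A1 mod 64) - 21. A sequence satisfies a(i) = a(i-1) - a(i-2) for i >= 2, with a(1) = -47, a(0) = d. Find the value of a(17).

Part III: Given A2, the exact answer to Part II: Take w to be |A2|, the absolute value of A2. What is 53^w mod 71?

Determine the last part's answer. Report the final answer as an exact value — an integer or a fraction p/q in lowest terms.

Part I: 9*(-21)^2 + 7*(-21)^1 - 7 = (3969) + (-147) + (-7) = 3815; answer 3815
Part II: A1 = 3815; d = 18; a(2) = 1*(-47) - 1*(18) = -65; iterating: a(2)=-65, a(3)=-18, a(4)=47, a(5)=65, a(6)=18, a(7)=-47, a(8)=-65, a(9)=-18, a(10)=47, a(11)=65, a(12)=18, a(13)=-47, a(14)=-65, a(15)=-18, a(16)=47, a(17)=65; answer 65
Part III: A2 = 65; w = 65; squarings mod 71: 53^1=53, 53^2=40, 53^4=38, 53^8=24, 53^16=8, 53^32=64, 53^64=49; 53^65 = 53^1 * 53^64 = 41 (mod 71); answer 41

41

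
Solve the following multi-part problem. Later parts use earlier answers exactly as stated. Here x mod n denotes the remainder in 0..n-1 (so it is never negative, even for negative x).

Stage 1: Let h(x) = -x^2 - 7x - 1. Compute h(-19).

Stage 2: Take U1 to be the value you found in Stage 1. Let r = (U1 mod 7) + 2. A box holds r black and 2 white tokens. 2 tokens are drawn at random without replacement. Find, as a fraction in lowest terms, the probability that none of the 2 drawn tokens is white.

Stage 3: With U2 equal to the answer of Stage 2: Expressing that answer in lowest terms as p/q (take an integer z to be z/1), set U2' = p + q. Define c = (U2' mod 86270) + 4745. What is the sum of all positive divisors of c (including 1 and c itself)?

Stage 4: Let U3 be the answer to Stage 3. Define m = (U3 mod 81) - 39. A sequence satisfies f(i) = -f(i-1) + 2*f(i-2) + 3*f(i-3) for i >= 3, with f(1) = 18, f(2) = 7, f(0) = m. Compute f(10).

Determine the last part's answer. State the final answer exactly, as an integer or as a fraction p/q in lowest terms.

Stage 1: -1*(-19)^2 - 7*(-19)^1 - 1 = (-361) + (133) + (-1) = -229; answer -229
Stage 2: U1 = -229; r = 4; total draws C(6,2) = 15; favorable C(4,2) = 6; P = 2/5; answer 2/5
Stage 3: U2 = 2/5; threaded value p + q = 7; c = 4752; 4752 = 2^4 * 3^3 * 11; sigma = (1 + 2 + 4 + 8 + 16) * (1 + 3 + 9 + 27) * (1 + 11) = 31 * 40 * 12 = 14880; answer 14880
Stage 4: U3 = 14880; m = 18; f(3) = -1*(7) + 2*(18) + 3*(18) = 83; iterating: f(3)=83, f(4)=-15, f(5)=202, f(6)=17, f(7)=342, f(8)=298, f(9)=437, f(10)=1185; answer 1185

1185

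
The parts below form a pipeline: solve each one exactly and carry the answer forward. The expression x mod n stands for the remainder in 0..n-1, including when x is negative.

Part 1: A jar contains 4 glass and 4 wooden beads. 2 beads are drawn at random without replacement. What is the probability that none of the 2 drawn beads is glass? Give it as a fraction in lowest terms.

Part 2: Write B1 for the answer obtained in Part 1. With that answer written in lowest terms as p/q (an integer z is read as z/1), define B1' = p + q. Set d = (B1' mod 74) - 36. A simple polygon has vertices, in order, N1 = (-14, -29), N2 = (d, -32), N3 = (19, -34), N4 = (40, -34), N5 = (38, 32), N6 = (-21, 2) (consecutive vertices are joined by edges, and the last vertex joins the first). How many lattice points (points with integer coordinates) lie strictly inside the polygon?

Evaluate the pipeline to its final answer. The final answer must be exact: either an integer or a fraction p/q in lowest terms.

2898

Part 1: total draws C(8,2) = 28; favorable C(4,2) = 6; P = 3/14; answer 3/14
Part 2: B1 = 3/14; threaded value p + q = 17; d = -19; cross terms: (-14*-32 - -19*-29)=-103, (-19*-34 - 19*-32)=1254, (19*-34 - 40*-34)=714, (40*32 - 38*-34)=2572, (38*2 - -21*32)=748, (-21*-29 - -14*2)=637; twice the area = |5822| = 5822; area = 2911; boundary points = 1 + 2 + 21 + 2 + 1 + 1 = 28; strictly interior points = area - boundary/2 + 1 = 2898; answer 2898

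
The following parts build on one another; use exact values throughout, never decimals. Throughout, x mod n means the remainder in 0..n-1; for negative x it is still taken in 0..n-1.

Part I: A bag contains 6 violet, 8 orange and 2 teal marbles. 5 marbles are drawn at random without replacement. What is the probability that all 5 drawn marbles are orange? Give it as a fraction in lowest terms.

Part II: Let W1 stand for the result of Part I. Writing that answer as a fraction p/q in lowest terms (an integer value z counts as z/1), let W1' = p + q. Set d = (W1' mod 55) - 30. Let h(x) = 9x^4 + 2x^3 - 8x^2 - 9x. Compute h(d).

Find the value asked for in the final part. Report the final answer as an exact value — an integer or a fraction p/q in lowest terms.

Part I: total draws C(16,5) = 4368; favorable C(8,5) = 56; P = 1/78; answer 1/78
Part II: W1 = 1/78; threaded value p + q = 79; d = -6; 9*(-6)^4 + 2*(-6)^3 - 8*(-6)^2 - 9*(-6)^1 = (11664) + (-432) + (-288) + (54) = 10998; answer 10998

10998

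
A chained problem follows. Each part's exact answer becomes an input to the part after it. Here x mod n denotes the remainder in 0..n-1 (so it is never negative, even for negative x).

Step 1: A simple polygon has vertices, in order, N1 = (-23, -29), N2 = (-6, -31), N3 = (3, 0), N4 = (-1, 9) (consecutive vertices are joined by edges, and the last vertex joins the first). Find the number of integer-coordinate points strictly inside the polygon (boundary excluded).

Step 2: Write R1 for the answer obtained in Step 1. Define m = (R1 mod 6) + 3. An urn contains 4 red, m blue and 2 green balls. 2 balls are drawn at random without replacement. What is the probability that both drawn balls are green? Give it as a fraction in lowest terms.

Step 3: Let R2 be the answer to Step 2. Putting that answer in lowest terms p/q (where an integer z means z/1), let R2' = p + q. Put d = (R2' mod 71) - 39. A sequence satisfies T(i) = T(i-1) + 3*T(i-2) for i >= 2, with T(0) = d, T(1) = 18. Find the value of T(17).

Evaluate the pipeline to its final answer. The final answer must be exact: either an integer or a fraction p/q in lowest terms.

16030491

Step 1: cross terms: (-23*-31 - -6*-29)=539, (-6*0 - 3*-31)=93, (3*9 - -1*0)=27, (-1*-29 - -23*9)=236; twice the area = |895| = 895; area = 895/2; boundary points = 1 + 1 + 1 + 2 = 5; strictly interior points = area - boundary/2 + 1 = 446; answer 446
Step 2: R1 = 446; m = 5; total draws C(11,2) = 55; favorable C(2,2) = 1; P = 1/55; answer 1/55
Step 3: R2 = 1/55; threaded value p + q = 56; d = 17; T(2) = 1*(18) + 3*(17) = 69; iterating: T(2)=69, T(3)=123, T(4)=330, T(5)=699, T(6)=1689, T(7)=3786, T(8)=8853, T(9)=20211, T(10)=46770, T(11)=107403, T(12)=247713, T(13)=569922, T(14)=1313061, T(15)=3022827, T(16)=6962010, T(17)=16030491; answer 16030491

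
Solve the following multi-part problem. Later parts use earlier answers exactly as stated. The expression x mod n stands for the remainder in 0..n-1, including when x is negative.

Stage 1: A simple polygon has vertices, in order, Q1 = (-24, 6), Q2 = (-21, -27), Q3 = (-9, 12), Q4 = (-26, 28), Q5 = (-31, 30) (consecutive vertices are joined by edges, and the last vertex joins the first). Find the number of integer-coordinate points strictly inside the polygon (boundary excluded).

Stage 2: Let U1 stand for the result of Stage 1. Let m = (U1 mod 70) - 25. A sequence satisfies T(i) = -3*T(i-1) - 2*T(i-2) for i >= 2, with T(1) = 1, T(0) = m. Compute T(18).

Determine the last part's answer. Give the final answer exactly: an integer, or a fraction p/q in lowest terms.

Stage 1: cross terms: (-24*-27 - -21*6)=774, (-21*12 - -9*-27)=-495, (-9*28 - -26*12)=60, (-26*30 - -31*28)=88, (-31*6 - -24*30)=534; twice the area = |961| = 961; area = 961/2; boundary points = 3 + 3 + 1 + 1 + 1 = 9; strictly interior points = area - boundary/2 + 1 = 477; answer 477
Stage 2: U1 = 477; m = 32; T(2) = -3*(1) - 2*(32) = -67; iterating: T(2)=-67, T(3)=199, T(4)=-463, T(5)=991, T(6)=-2047, T(7)=4159, T(8)=-8383, T(9)=16831, T(10)=-33727, T(11)=67519, T(12)=-135103, T(13)=270271, T(14)=-540607, T(15)=1081279, T(16)=-2162623, T(17)=4325311, T(18)=-8650687; answer -8650687

-8650687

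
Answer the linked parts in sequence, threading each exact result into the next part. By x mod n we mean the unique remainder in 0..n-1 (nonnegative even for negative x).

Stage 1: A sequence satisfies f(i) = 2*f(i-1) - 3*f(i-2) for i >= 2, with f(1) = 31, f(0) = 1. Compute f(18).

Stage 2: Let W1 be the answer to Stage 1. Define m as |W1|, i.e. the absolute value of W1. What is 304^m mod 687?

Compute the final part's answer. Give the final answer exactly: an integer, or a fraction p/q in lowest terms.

Stage 1: f(2) = 2*(31) - 3*(1) = 59; iterating: f(2)=59, f(3)=25, f(4)=-127, f(5)=-329, f(6)=-277, f(7)=433, f(8)=1697, f(9)=2095, f(10)=-901, f(11)=-8087, f(12)=-13471, f(13)=-2681, f(14)=35051, f(15)=78145, f(16)=51137, f(17)=-132161, f(18)=-417733; answer -417733
Stage 2: W1 = -417733; m = 417733; squarings mod 687: 304^1=304, 304^2=358, 304^4=382, 304^8=280, 304^16=82, 304^32=541, 304^64=19, 304^128=361, 304^256=478, 304^512=400, 304^1024=616, 304^2048=232, 304^4096=238, 304^8192=310, 304^16384=607, 304^32768=217, 304^65536=373, 304^131072=355, 304^262144=304; 304^417733 = 304^1 * 304^4 * 304^64 * 304^128 * 304^256 * 304^512 * 304^1024 * 304^2048 * 304^4096 * 304^16384 * 304^131072 * 304^262144 = 472 (mod 687); answer 472

472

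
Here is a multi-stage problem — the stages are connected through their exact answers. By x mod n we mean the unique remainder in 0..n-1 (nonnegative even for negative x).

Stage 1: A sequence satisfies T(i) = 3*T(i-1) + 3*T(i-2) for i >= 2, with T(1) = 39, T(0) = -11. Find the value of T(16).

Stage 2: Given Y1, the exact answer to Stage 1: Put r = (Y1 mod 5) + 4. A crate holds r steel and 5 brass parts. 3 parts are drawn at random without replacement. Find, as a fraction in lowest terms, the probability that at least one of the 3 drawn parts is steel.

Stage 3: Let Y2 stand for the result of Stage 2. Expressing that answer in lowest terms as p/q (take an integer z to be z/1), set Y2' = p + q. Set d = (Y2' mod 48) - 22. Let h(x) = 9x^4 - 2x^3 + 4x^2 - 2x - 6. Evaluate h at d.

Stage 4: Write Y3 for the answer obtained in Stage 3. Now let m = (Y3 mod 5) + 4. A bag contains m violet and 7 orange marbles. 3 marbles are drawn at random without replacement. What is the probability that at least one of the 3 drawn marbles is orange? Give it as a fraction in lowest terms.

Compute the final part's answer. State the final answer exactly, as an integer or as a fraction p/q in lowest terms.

Stage 1: T(2) = 3*(39) + 3*(-11) = 84; iterating: T(2)=84, T(3)=369, T(4)=1359, T(5)=5184, T(6)=19629, T(7)=74439, T(8)=282204, T(9)=1069929, T(10)=4056399, T(11)=15378984, T(12)=58306149, T(13)=221055399, T(14)=838084644, T(15)=3177420129, T(16)=12046514319; answer 12046514319
Stage 2: Y1 = 12046514319; r = 8; total draws C(13,3) = 286; complement C(5,3) = 10; favorable 286 - 10 = 276; P = 138/143; answer 138/143
Stage 3: Y2 = 138/143; threaded value p + q = 281; d = 19; 9*(19)^4 - 2*(19)^3 + 4*(19)^2 - 2*(19)^1 - 6 = (1172889) + (-13718) + (1444) + (-38) + (-6) = 1160571; answer 1160571
Stage 4: Y3 = 1160571; m = 5; total draws C(12,3) = 220; complement C(5,3) = 10; favorable 220 - 10 = 210; P = 21/22; answer 21/22

21/22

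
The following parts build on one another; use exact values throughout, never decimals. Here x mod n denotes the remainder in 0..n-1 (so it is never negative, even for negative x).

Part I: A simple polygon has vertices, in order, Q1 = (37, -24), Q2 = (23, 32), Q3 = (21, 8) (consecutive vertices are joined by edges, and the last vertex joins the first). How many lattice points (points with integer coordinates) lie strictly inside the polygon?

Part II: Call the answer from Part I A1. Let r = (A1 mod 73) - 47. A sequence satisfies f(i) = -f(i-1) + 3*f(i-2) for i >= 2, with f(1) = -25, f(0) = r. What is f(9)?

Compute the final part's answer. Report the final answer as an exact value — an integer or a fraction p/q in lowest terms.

-23116

Part I: cross terms: (37*32 - 23*-24)=1736, (23*8 - 21*32)=-488, (21*-24 - 37*8)=-800; twice the area = |448| = 448; area = 224; boundary points = 14 + 2 + 16 = 32; strictly interior points = area - boundary/2 + 1 = 209; answer 209
Part II: A1 = 209; r = 16; f(2) = -1*(-25) + 3*(16) = 73; iterating: f(2)=73, f(3)=-148, f(4)=367, f(5)=-811, f(6)=1912, f(7)=-4345, f(8)=10081, f(9)=-23116; answer -23116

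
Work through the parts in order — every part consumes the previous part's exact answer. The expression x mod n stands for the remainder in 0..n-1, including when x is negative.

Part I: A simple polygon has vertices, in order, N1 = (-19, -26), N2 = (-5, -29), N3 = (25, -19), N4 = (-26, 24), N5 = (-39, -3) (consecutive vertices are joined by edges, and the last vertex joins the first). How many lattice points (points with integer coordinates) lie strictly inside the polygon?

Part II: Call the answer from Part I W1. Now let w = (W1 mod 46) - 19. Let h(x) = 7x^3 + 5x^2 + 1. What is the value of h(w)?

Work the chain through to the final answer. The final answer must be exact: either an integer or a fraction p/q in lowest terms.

Part I: cross terms: (-19*-29 - -5*-26)=421, (-5*-19 - 25*-29)=820, (25*24 - -26*-19)=106, (-26*-3 - -39*24)=1014, (-39*-26 - -19*-3)=957; twice the area = |3318| = 3318; area = 1659; boundary points = 1 + 10 + 1 + 1 + 1 = 14; strictly interior points = area - boundary/2 + 1 = 1653; answer 1653
Part II: W1 = 1653; w = 24; 7*(24)^3 + 5*(24)^2 + 1 = (96768) + (2880) + (1) = 99649; answer 99649

99649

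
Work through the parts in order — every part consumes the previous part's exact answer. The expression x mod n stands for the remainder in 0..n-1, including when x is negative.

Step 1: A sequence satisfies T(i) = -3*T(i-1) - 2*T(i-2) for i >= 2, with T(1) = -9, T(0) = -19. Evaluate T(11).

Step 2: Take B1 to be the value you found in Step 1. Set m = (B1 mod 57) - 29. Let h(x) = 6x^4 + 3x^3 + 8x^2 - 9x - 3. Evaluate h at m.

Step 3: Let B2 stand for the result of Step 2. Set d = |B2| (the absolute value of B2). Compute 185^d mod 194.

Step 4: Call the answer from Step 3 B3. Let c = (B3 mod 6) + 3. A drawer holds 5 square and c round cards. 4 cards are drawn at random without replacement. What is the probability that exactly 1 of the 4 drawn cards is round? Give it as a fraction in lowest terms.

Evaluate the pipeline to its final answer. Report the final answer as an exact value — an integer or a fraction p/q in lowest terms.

Step 1: T(2) = -3*(-9) - 2*(-19) = 65; iterating: T(2)=65, T(3)=-177, T(4)=401, T(5)=-849, T(6)=1745, T(7)=-3537, T(8)=7121, T(9)=-14289, T(10)=28625, T(11)=-57297; answer -57297
Step 2: B1 = -57297; m = 16; 6*(16)^4 + 3*(16)^3 + 8*(16)^2 - 9*(16)^1 - 3 = (393216) + (12288) + (2048) + (-144) + (-3) = 407405; answer 407405
Step 3: B2 = 407405; d = 407405; squarings mod 194: 185^1=185, 185^2=81, 185^4=159, 185^8=61, 185^16=35, 185^32=61, 185^64=35, 185^128=61, 185^256=35, 185^512=61, 185^1024=35, 185^2048=61, 185^4096=35, 185^8192=61, 185^16384=35, 185^32768=61, 185^65536=35, 185^131072=61, 185^262144=35; 185^407405 = 185^1 * 185^4 * 185^8 * 185^32 * 185^64 * 185^256 * 185^512 * 185^1024 * 185^4096 * 185^8192 * 185^131072 * 185^262144 = 121 (mod 194); answer 121
Step 4: B3 = 121; c = 4; total draws C(9,4) = 126; favorable C(4,1)*C(5,3) = 40; P = 20/63; answer 20/63

20/63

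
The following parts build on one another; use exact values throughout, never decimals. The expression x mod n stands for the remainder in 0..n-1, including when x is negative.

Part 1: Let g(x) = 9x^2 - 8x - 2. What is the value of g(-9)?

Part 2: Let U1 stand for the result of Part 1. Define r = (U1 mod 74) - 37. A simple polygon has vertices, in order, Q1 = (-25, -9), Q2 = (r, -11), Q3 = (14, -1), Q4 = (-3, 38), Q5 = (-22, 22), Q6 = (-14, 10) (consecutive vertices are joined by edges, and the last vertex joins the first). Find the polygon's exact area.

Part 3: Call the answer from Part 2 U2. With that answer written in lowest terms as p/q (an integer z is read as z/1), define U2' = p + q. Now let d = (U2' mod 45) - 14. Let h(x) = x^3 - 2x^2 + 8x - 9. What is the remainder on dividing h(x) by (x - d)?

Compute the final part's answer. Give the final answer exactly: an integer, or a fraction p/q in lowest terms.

-2

Part 1: 9*(-9)^2 - 8*(-9)^1 - 2 = (729) + (72) + (-2) = 799; answer 799
Part 2: U1 = 799; r = 22; cross terms: (-25*-11 - 22*-9)=473, (22*-1 - 14*-11)=132, (14*38 - -3*-1)=529, (-3*22 - -22*38)=770, (-22*10 - -14*22)=88, (-14*-9 - -25*10)=376; twice the area = |2368| = 2368; area = 1184; answer 1184
Part 3: U2 = 1184; threaded value p + q = 1185; d = 1; remainder = value at the root: 1*(1)^3 - 2*(1)^2 + 8*(1)^1 - 9 = (1) + (-2) + (8) + (-9) = -2; answer -2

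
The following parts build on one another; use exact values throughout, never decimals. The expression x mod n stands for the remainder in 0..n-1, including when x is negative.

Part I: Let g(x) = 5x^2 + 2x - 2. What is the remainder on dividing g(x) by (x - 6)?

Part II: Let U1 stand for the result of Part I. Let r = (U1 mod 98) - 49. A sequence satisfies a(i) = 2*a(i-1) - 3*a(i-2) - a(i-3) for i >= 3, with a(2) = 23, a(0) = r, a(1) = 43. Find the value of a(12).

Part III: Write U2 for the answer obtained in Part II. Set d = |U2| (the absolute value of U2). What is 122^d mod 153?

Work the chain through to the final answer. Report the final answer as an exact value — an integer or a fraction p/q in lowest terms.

Part I: remainder = value at the root: 5*(6)^2 + 2*(6)^1 - 2 = (180) + (12) + (-2) = 190; answer 190
Part II: U1 = 190; r = 43; a(3) = 2*(23) - 3*(43) - 1*(43) = -126; iterating: a(3)=-126, a(4)=-364, a(5)=-373, a(6)=472, a(7)=2427, a(8)=3811, a(9)=-131, a(10)=-14122, a(11)=-31662, a(12)=-20827; answer -20827
Part III: U2 = -20827; d = 20827; squarings mod 153: 122^1=122, 122^2=43, 122^4=13, 122^8=16, 122^16=103, 122^32=52, 122^64=103, 122^128=52, 122^256=103, 122^512=52, 122^1024=103, 122^2048=52, 122^4096=103, 122^8192=52, 122^16384=103; 122^20827 = 122^1 * 122^2 * 122^8 * 122^16 * 122^64 * 122^256 * 122^4096 * 122^16384 = 41 (mod 153); answer 41

41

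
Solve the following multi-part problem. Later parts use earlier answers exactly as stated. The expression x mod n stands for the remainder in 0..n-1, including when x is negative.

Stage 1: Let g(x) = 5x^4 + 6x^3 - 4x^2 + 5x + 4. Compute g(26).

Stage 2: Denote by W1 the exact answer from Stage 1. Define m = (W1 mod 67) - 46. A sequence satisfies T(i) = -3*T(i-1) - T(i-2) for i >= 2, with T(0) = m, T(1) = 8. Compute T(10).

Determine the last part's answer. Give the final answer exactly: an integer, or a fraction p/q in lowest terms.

Stage 1: 5*(26)^4 + 6*(26)^3 - 4*(26)^2 + 5*(26)^1 + 4 = (2284880) + (105456) + (-2704) + (130) + (4) = 2387766; answer 2387766
Stage 2: W1 = 2387766; m = -26; T(2) = -3*(8) - 1*(-26) = 2; iterating: T(2)=2, T(3)=-14, T(4)=40, T(5)=-106, T(6)=278, T(7)=-728, T(8)=1906, T(9)=-4990, T(10)=13064; answer 13064

13064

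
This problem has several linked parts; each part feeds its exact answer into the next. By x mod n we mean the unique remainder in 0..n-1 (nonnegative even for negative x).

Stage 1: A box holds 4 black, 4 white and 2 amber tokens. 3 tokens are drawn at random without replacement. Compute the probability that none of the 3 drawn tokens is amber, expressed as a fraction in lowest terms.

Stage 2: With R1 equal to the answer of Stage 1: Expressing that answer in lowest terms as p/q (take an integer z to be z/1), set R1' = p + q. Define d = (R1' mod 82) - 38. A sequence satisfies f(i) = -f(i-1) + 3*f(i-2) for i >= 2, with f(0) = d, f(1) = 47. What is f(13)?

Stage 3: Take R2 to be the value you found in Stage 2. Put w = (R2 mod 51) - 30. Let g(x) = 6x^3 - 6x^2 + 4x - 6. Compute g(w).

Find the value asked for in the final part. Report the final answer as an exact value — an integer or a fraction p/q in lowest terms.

-43402

Stage 1: total draws C(10,3) = 120; favorable C(8,3) = 56; P = 7/15; answer 7/15
Stage 2: R1 = 7/15; threaded value p + q = 22; d = -16; f(2) = -1*(47) + 3*(-16) = -95; iterating: f(2)=-95, f(3)=236, f(4)=-521, f(5)=1229, f(6)=-2792, f(7)=6479, f(8)=-14855, f(9)=34292, f(10)=-78857, f(11)=181733, f(12)=-418304, f(13)=963503; answer 963503
Stage 3: R2 = 963503; w = -19; 6*(-19)^3 - 6*(-19)^2 + 4*(-19)^1 - 6 = (-41154) + (-2166) + (-76) + (-6) = -43402; answer -43402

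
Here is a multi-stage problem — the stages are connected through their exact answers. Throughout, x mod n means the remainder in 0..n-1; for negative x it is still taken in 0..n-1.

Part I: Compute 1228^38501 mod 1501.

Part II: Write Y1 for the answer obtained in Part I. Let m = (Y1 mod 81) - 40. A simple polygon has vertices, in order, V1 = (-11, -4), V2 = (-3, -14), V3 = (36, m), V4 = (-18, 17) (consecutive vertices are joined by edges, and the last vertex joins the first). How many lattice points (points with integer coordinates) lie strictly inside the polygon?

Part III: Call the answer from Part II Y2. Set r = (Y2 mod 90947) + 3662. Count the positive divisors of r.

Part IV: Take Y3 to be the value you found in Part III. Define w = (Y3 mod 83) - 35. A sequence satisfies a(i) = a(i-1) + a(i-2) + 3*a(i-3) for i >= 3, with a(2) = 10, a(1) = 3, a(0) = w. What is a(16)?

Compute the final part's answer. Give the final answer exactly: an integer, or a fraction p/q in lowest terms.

-288011

Part I: squarings mod 1501: 1228^1=1228, 1228^2=980, 1228^4=1261, 1228^8=562, 1228^16=634, 1228^32=1189, 1228^64=1280, 1228^128=809, 1228^256=45, 1228^512=524, 1228^1024=1394, 1228^2048=942, 1228^4096=273, 1228^8192=980, 1228^16384=1261, 1228^32768=562; 1228^38501 = 1228^1 * 1228^4 * 1228^32 * 1228^64 * 1228^512 * 1228^1024 * 1228^4096 * 1228^32768 = 939 (mod 1501); answer 939
Part II: Y1 = 939; m = 8; cross terms: (-11*-14 - -3*-4)=142, (-3*8 - 36*-14)=480, (36*17 - -18*8)=756, (-18*-4 - -11*17)=259; twice the area = |1637| = 1637; area = 1637/2; boundary points = 2 + 1 + 9 + 7 = 19; strictly interior points = area - boundary/2 + 1 = 810; answer 810
Part III: Y2 = 810; r = 4472; 4472 = 2^3 * 13 * 43; number of divisors = (3+1) * (1+1) * (1+1) = 16; answer 16
Part IV: Y3 = 16; w = -19; a(3) = 1*(10) + 1*(3) + 3*(-19) = -44; iterating: a(3)=-44, a(4)=-25, a(5)=-39, a(6)=-196, a(7)=-310, a(8)=-623, a(9)=-1521, a(10)=-3074, a(11)=-6464, a(12)=-14101, a(13)=-29787, a(14)=-63280, a(15)=-135370, a(16)=-288011; answer -288011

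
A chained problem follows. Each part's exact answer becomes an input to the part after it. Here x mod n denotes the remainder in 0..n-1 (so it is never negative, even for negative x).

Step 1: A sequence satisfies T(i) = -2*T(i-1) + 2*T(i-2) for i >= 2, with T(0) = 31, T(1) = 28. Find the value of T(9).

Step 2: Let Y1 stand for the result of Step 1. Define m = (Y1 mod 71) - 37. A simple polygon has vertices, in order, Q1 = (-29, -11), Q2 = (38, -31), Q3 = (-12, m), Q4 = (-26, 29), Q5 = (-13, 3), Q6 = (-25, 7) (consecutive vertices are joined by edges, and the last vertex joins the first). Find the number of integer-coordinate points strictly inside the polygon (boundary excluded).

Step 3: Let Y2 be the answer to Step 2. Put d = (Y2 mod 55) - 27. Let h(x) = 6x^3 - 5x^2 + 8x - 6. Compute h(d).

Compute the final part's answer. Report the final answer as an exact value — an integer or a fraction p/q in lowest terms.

Step 1: T(2) = -2*(28) + 2*(31) = 6; iterating: T(2)=6, T(3)=44, T(4)=-76, T(5)=240, T(6)=-632, T(7)=1744, T(8)=-4752, T(9)=12992; answer 12992
Step 2: Y1 = 12992; m = 33; cross terms: (-29*-31 - 38*-11)=1317, (38*33 - -12*-31)=882, (-12*29 - -26*33)=510, (-26*3 - -13*29)=299, (-13*7 - -25*3)=-16, (-25*-11 - -29*7)=478; twice the area = |3470| = 3470; area = 1735; boundary points = 1 + 2 + 2 + 13 + 4 + 2 = 24; strictly interior points = area - boundary/2 + 1 = 1724; answer 1724
Step 3: Y2 = 1724; d = -8; 6*(-8)^3 - 5*(-8)^2 + 8*(-8)^1 - 6 = (-3072) + (-320) + (-64) + (-6) = -3462; answer -3462

-3462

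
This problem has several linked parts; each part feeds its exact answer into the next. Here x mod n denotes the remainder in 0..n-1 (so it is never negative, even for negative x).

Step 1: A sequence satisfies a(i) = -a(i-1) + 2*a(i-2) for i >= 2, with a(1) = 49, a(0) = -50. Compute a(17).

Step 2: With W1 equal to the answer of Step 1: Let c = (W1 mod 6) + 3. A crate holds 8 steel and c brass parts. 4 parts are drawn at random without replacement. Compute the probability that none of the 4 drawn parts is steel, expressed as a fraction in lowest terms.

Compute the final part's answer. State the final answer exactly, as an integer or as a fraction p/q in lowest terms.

Step 1: a(2) = -1*(49) + 2*(-50) = -149; iterating: a(2)=-149, a(3)=247, a(4)=-545, a(5)=1039, a(6)=-2129, a(7)=4207, a(8)=-8465, a(9)=16879, a(10)=-33809, a(11)=67567, a(12)=-135185, a(13)=270319, a(14)=-540689, a(15)=1081327, a(16)=-2162705, a(17)=4325359; answer 4325359
Step 2: W1 = 4325359; c = 4; total draws C(12,4) = 495; favorable C(4,4) = 1; P = 1/495; answer 1/495

1/495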